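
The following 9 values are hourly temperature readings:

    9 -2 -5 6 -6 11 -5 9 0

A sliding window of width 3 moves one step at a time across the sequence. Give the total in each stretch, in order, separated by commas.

9 -2 -5 → sum 2
-2 -5 6 → sum -1
-5 6 -6 → sum -5
6 -6 11 → sum 11
-6 11 -5 → sum 0
11 -5 9 → sum 15
-5 9 0 → sum 4

2, -1, -5, 11, 0, 15, 4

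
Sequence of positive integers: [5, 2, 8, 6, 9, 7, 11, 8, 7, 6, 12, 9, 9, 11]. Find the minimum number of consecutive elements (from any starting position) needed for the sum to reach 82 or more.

add 5: running sum 5 < 82
add 2: running sum 7 < 82
add 8: running sum 15 < 82
add 6: running sum 21 < 82
add 9: running sum 30 < 82
add 7: running sum 37 < 82
add 11: running sum 48 < 82
add 8: running sum 56 < 82
add 7: running sum 63 < 82
add 6: running sum 69 < 82
add 12: running sum 81 < 82
end 11: [8, 6, 9, 7, 11, 8, 7, 6, 12, 9] sum 83, len 10
end 12: [6, 9, 7, 11, 8, 7, 6, 12, 9, 9] sum 84, len 10
end 13: [9, 7, 11, 8, 7, 6, 12, 9, 9, 11] sum 89, len 10
Shortest qualifying length: 10.

10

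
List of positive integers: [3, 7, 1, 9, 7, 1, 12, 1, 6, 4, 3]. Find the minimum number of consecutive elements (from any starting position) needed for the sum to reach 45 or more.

9

add 3: running sum 3 < 45
add 7: running sum 10 < 45
add 1: running sum 11 < 45
add 9: running sum 20 < 45
add 7: running sum 27 < 45
add 1: running sum 28 < 45
add 12: running sum 40 < 45
add 1: running sum 41 < 45
add 6: shortest ending here [3, 7, 1, 9, 7, 1, 12, 1, 6] sum 47, len 9
add 4: shortest ending here [7, 1, 9, 7, 1, 12, 1, 6, 4] sum 48, len 9
add 3: shortest ending here [7, 1, 9, 7, 1, 12, 1, 6, 4, 3] sum 51, len 10
Shortest qualifying length: 9.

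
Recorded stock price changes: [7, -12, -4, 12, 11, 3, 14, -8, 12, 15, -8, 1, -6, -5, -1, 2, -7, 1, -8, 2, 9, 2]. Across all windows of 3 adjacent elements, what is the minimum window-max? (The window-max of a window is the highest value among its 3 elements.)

-1

Window maxs for each of the 20 positions:
7 -12 -4 → max 7
-12 -4 12 → max 12
-4 12 11 → max 12
12 11 3 → max 12
11 3 14 → max 14
3 14 -8 → max 14
14 -8 12 → max 14
-8 12 15 → max 15
12 15 -8 → max 15
15 -8 1 → max 15
-8 1 -6 → max 1
1 -6 -5 → max 1
-6 -5 -1 → max -1
-5 -1 2 → max 2
-1 2 -7 → max 2
2 -7 1 → max 2
-7 1 -8 → max 1
1 -8 2 → max 2
-8 2 9 → max 9
2 9 2 → max 9
Minimum of these is -1.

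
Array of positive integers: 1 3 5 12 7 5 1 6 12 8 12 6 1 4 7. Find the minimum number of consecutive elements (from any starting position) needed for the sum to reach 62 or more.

8

add 1: running sum 1 < 62
add 3: running sum 4 < 62
add 5: running sum 9 < 62
add 12: running sum 21 < 62
add 7: running sum 28 < 62
add 5: running sum 33 < 62
add 1: running sum 34 < 62
add 6: running sum 40 < 62
add 12: running sum 52 < 62
add 8: running sum 60 < 62
add 12: shortest ending here [12, 7, 5, 1, 6, 12, 8, 12] sum 63, len 8
add 6: shortest ending here [12, 7, 5, 1, 6, 12, 8, 12, 6] sum 69, len 9
add 1: shortest ending here [12, 7, 5, 1, 6, 12, 8, 12, 6, 1] sum 70, len 10
add 4: shortest ending here [7, 5, 1, 6, 12, 8, 12, 6, 1, 4] sum 62, len 10
add 7: shortest ending here [5, 1, 6, 12, 8, 12, 6, 1, 4, 7] sum 62, len 10
Shortest qualifying length: 8.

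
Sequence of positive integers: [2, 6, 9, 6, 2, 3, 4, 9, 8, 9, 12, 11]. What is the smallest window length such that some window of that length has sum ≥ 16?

add 2: running sum 2 < 16
add 6: running sum 8 < 16
end 2: [2, 6, 9] sum 17, len 3
end 3: [6, 9, 6] sum 21, len 3
end 4: [9, 6, 2] sum 17, len 3
end 5: [9, 6, 2, 3] sum 20, len 4
end 6: [9, 6, 2, 3, 4] sum 24, len 5
end 7: [3, 4, 9] sum 16, len 3
end 8: [9, 8] sum 17, len 2
end 9: [8, 9] sum 17, len 2
end 10: [9, 12] sum 21, len 2
end 11: [12, 11] sum 23, len 2
Shortest qualifying length: 2.

2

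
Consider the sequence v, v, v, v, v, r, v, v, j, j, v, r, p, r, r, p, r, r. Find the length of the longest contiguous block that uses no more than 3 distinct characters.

Extend right; when distinct count exceeds 3, shrink from the left:
[v] 1 distinct, len 1
[v, v] 1 distinct, len 2
[v, v, v] 1 distinct, len 3
[v, v, v, v] 1 distinct, len 4
[v, v, v, v, v] 1 distinct, len 5
[v, v, v, v, v, r] 2 distinct, len 6
[v, v, v, v, v, r, v] 2 distinct, len 7
[v, v, v, v, v, r, v, v] 2 distinct, len 8
[v, v, v, v, v, r, v, v, j] 3 distinct, len 9
[v, v, v, v, v, r, v, v, j, j] 3 distinct, len 10
[v, v, v, v, v, r, v, v, j, j, v] 3 distinct, len 11
[v, v, v, v, v, r, v, v, j, j, v, r] 3 distinct, len 12
[v, r, p] 3 distinct, len 3
[v, r, p, r] 3 distinct, len 4
[v, r, p, r, r] 3 distinct, len 5
[v, r, p, r, r, p] 3 distinct, len 6
[v, r, p, r, r, p, r] 3 distinct, len 7
[v, r, p, r, r, p, r, r] 3 distinct, len 8
Longest length with ≤3 distinct: 12.

12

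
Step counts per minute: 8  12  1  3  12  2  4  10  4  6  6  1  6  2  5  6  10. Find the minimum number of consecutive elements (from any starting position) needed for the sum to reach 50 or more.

8

add 8: running sum 8 < 50
add 12: running sum 20 < 50
add 1: running sum 21 < 50
add 3: running sum 24 < 50
add 12: running sum 36 < 50
add 2: running sum 38 < 50
add 4: running sum 42 < 50
add 10: shortest ending here [8, 12, 1, 3, 12, 2, 4, 10] sum 52, len 8
add 4: shortest ending here [8, 12, 1, 3, 12, 2, 4, 10, 4] sum 56, len 9
add 6: shortest ending here [12, 1, 3, 12, 2, 4, 10, 4, 6] sum 54, len 9
add 6: shortest ending here [12, 1, 3, 12, 2, 4, 10, 4, 6, 6] sum 60, len 10
add 1: shortest ending here [12, 1, 3, 12, 2, 4, 10, 4, 6, 6, 1] sum 61, len 11
add 6: shortest ending here [12, 2, 4, 10, 4, 6, 6, 1, 6] sum 51, len 9
add 2: shortest ending here [12, 2, 4, 10, 4, 6, 6, 1, 6, 2] sum 53, len 10
add 5: shortest ending here [12, 2, 4, 10, 4, 6, 6, 1, 6, 2, 5] sum 58, len 11
add 6: shortest ending here [4, 10, 4, 6, 6, 1, 6, 2, 5, 6] sum 50, len 10
add 10: shortest ending here [10, 4, 6, 6, 1, 6, 2, 5, 6, 10] sum 56, len 10
Shortest qualifying length: 8.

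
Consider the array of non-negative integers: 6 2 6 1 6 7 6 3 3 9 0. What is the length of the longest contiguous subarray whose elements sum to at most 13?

Extend to the right; shrink from the left whenever the sum exceeds 13:
→ 6: sum 6, len 1
→ 2: sum 8, len 2
→ 6 (dropped 6): sum 8, len 2
→ 1: sum 9, len 3
→ 6 (dropped 2): sum 13, len 3
→ 7 (dropped 6, 1): sum 13, len 2
→ 6 (dropped 6): sum 13, len 2
→ 3 (dropped 7): sum 9, len 2
→ 3: sum 12, len 3
→ 9 (dropped 6, 3): sum 12, len 2
→ 0: sum 12, len 3
Longest length seen: 3.

3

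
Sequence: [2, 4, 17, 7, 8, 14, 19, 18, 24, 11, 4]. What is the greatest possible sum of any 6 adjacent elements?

94

(2, 4, 17, 7, 8, 14) → sum 52
(4, 17, 7, 8, 14, 19) → sum 69
(17, 7, 8, 14, 19, 18) → sum 83
(7, 8, 14, 19, 18, 24) → sum 90
(8, 14, 19, 18, 24, 11) → sum 94
(14, 19, 18, 24, 11, 4) → sum 90
Greatest of these is 94.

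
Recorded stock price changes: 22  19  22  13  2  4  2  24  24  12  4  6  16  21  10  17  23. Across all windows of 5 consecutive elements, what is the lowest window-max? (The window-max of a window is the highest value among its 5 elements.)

21

(22, 19, 22, 13, 2) → max 22
(19, 22, 13, 2, 4) → max 22
(22, 13, 2, 4, 2) → max 22
(13, 2, 4, 2, 24) → max 24
(2, 4, 2, 24, 24) → max 24
(4, 2, 24, 24, 12) → max 24
(2, 24, 24, 12, 4) → max 24
(24, 24, 12, 4, 6) → max 24
(24, 12, 4, 6, 16) → max 24
(12, 4, 6, 16, 21) → max 21
(4, 6, 16, 21, 10) → max 21
(6, 16, 21, 10, 17) → max 21
(16, 21, 10, 17, 23) → max 23
Lowest of these is 21.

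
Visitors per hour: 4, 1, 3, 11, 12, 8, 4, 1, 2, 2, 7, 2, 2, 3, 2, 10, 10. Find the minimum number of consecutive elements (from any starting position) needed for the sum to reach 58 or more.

13

add 4: running sum 4 < 58
add 1: running sum 5 < 58
add 3: running sum 8 < 58
add 11: running sum 19 < 58
add 12: running sum 31 < 58
add 8: running sum 39 < 58
add 4: running sum 43 < 58
add 1: running sum 44 < 58
add 2: running sum 46 < 58
add 2: running sum 48 < 58
add 7: running sum 55 < 58
add 2: running sum 57 < 58
add 2: shortest ending here [4, 1, 3, 11, 12, 8, 4, 1, 2, 2, 7, 2, 2] sum 59, len 13
add 3: shortest ending here [1, 3, 11, 12, 8, 4, 1, 2, 2, 7, 2, 2, 3] sum 58, len 13
add 2: shortest ending here [3, 11, 12, 8, 4, 1, 2, 2, 7, 2, 2, 3, 2] sum 59, len 13
add 10: shortest ending here [11, 12, 8, 4, 1, 2, 2, 7, 2, 2, 3, 2, 10] sum 66, len 13
add 10: shortest ending here [12, 8, 4, 1, 2, 2, 7, 2, 2, 3, 2, 10, 10] sum 65, len 13
Shortest qualifying length: 13.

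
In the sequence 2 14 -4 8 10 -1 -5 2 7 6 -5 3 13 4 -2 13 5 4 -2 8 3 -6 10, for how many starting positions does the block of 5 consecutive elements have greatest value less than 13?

9

2 14 -4 8 10 → max 14
14 -4 8 10 -1 → max 14
-4 8 10 -1 -5 → max 10  < 13 ✓
8 10 -1 -5 2 → max 10  < 13 ✓
10 -1 -5 2 7 → max 10  < 13 ✓
-1 -5 2 7 6 → max 7  < 13 ✓
-5 2 7 6 -5 → max 7  < 13 ✓
2 7 6 -5 3 → max 7  < 13 ✓
7 6 -5 3 13 → max 13
6 -5 3 13 4 → max 13
-5 3 13 4 -2 → max 13
3 13 4 -2 13 → max 13
13 4 -2 13 5 → max 13
4 -2 13 5 4 → max 13
-2 13 5 4 -2 → max 13
13 5 4 -2 8 → max 13
5 4 -2 8 3 → max 8  < 13 ✓
4 -2 8 3 -6 → max 8  < 13 ✓
-2 8 3 -6 10 → max 10  < 13 ✓
9 windows satisfy the condition.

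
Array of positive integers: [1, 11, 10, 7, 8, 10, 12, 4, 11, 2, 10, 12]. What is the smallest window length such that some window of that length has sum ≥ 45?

5

add 1: running sum 1 < 45
add 11: running sum 12 < 45
add 10: running sum 22 < 45
add 7: running sum 29 < 45
add 8: running sum 37 < 45
end 5: [11, 10, 7, 8, 10] sum 46, len 5
end 6: [10, 7, 8, 10, 12] sum 47, len 5
end 7: [10, 7, 8, 10, 12, 4] sum 51, len 6
end 8: [8, 10, 12, 4, 11] sum 45, len 5
end 9: [8, 10, 12, 4, 11, 2] sum 47, len 6
end 10: [10, 12, 4, 11, 2, 10] sum 49, len 6
end 11: [12, 4, 11, 2, 10, 12] sum 51, len 6
Shortest qualifying length: 5.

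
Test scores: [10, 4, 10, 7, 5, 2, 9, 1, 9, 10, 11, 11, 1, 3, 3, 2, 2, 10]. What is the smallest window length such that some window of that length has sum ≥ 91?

add 10: running sum 10 < 91
add 4: running sum 14 < 91
add 10: running sum 24 < 91
add 7: running sum 31 < 91
add 5: running sum 36 < 91
add 2: running sum 38 < 91
add 9: running sum 47 < 91
add 1: running sum 48 < 91
add 9: running sum 57 < 91
add 10: running sum 67 < 91
add 11: running sum 78 < 91
add 11: running sum 89 < 91
add 1: running sum 90 < 91
add 3: shortest ending here [10, 4, 10, 7, 5, 2, 9, 1, 9, 10, 11, 11, 1, 3] sum 93, len 14
add 3: shortest ending here [10, 4, 10, 7, 5, 2, 9, 1, 9, 10, 11, 11, 1, 3, 3] sum 96, len 15
add 2: shortest ending here [10, 4, 10, 7, 5, 2, 9, 1, 9, 10, 11, 11, 1, 3, 3, 2] sum 98, len 16
add 2: shortest ending here [10, 4, 10, 7, 5, 2, 9, 1, 9, 10, 11, 11, 1, 3, 3, 2, 2] sum 100, len 17
add 10: shortest ending here [10, 7, 5, 2, 9, 1, 9, 10, 11, 11, 1, 3, 3, 2, 2, 10] sum 96, len 16
Shortest qualifying length: 14.

14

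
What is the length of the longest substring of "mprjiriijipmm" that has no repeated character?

add m: [m] len 1
add p: [m, p] len 2
add r: [m, p, r] len 3
add j: [m, p, r, j] len 4
add i: [m, p, r, j, i] len 5
add r (repeat r, move left end past it): [j, i, r] len 3
add i (repeat i, move left end past it): [r, i] len 2
add i (repeat i, move left end past it): [i] len 1
add j: [i, j] len 2
add i (repeat i, move left end past it): [j, i] len 2
add p: [j, i, p] len 3
add m: [j, i, p, m] len 4
add m (repeat m, move left end past it): [m] len 1
Longest all-distinct length: 5.

5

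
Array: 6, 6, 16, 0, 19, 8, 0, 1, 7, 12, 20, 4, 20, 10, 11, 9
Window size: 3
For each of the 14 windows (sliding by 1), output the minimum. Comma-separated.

6, 0, 0, 0, 0, 0, 0, 1, 7, 4, 4, 4, 10, 9

[6, 6, 16] → min 6
[6, 16, 0] → min 0
[16, 0, 19] → min 0
[0, 19, 8] → min 0
[19, 8, 0] → min 0
[8, 0, 1] → min 0
[0, 1, 7] → min 0
[1, 7, 12] → min 1
[7, 12, 20] → min 7
[12, 20, 4] → min 4
[20, 4, 20] → min 4
[4, 20, 10] → min 4
[20, 10, 11] → min 10
[10, 11, 9] → min 9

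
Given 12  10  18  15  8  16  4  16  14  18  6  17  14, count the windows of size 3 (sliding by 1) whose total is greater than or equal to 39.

6

(12, 10, 18) → sum 40  ≥ 39 ✓
(10, 18, 15) → sum 43  ≥ 39 ✓
(18, 15, 8) → sum 41  ≥ 39 ✓
(15, 8, 16) → sum 39  ≥ 39 ✓
(8, 16, 4) → sum 28
(16, 4, 16) → sum 36
(4, 16, 14) → sum 34
(16, 14, 18) → sum 48  ≥ 39 ✓
(14, 18, 6) → sum 38
(18, 6, 17) → sum 41  ≥ 39 ✓
(6, 17, 14) → sum 37
6 windows satisfy the condition.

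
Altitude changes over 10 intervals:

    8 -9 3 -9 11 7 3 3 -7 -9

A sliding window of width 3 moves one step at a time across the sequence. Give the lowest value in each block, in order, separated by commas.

Sliding a size-3 window across the 10 values:
(8, -9, 3) → min -9
(-9, 3, -9) → min -9
(3, -9, 11) → min -9
(-9, 11, 7) → min -9
(11, 7, 3) → min 3
(7, 3, 3) → min 3
(3, 3, -7) → min -7
(3, -7, -9) → min -9

-9, -9, -9, -9, 3, 3, -7, -9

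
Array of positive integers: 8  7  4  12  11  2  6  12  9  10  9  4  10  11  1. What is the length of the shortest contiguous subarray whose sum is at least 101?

Extend right; whenever the sum reaches 101, record the length and shrink from the left:
add 8: running sum 8 < 101
add 7: running sum 15 < 101
add 4: running sum 19 < 101
add 12: running sum 31 < 101
add 11: running sum 42 < 101
add 2: running sum 44 < 101
add 6: running sum 50 < 101
add 12: running sum 62 < 101
add 9: running sum 71 < 101
add 10: running sum 81 < 101
add 9: running sum 90 < 101
add 4: running sum 94 < 101
end 12: [8, 7, 4, 12, 11, 2, 6, 12, 9, 10, 9, 4, 10] sum 104, len 13
end 13: [7, 4, 12, 11, 2, 6, 12, 9, 10, 9, 4, 10, 11] sum 107, len 13
end 14: [4, 12, 11, 2, 6, 12, 9, 10, 9, 4, 10, 11, 1] sum 101, len 13
Shortest qualifying length: 13.

13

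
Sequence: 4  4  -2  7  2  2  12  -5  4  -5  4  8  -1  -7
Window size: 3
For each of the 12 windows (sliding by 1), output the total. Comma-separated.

6, 9, 7, 11, 16, 9, 11, -6, 3, 7, 11, 0

4 4 -2 → sum 6
4 -2 7 → sum 9
-2 7 2 → sum 7
7 2 2 → sum 11
2 2 12 → sum 16
2 12 -5 → sum 9
12 -5 4 → sum 11
-5 4 -5 → sum -6
4 -5 4 → sum 3
-5 4 8 → sum 7
4 8 -1 → sum 11
8 -1 -7 → sum 0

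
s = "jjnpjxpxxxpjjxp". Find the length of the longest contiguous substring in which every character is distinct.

[j] len 1
[j] len 1
[j, n] len 2
[j, n, p] len 3
[n, p, j] len 3
[n, p, j, x] len 4
[j, x, p] len 3
[p, x] len 2
[x] len 1
[x] len 1
[x, p] len 2
[x, p, j] len 3
[j] len 1
[j, x] len 2
[j, x, p] len 3
Longest all-distinct length: 4.

4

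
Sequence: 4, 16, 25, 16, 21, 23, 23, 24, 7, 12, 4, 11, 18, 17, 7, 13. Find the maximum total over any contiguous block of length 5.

108

4 16 25 16 21 → sum 82
16 25 16 21 23 → sum 101
25 16 21 23 23 → sum 108
16 21 23 23 24 → sum 107
21 23 23 24 7 → sum 98
23 23 24 7 12 → sum 89
23 24 7 12 4 → sum 70
24 7 12 4 11 → sum 58
7 12 4 11 18 → sum 52
12 4 11 18 17 → sum 62
4 11 18 17 7 → sum 57
11 18 17 7 13 → sum 66
Maximum of these is 108.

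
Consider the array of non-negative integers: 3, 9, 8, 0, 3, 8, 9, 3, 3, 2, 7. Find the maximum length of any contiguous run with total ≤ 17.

4

[3] sum 3 len 1
[3, 9] sum 12 len 2
[9, 8] sum 17 len 2
[9, 8, 0] sum 17 len 3
[8, 0, 3] sum 11 len 3
[0, 3, 8] sum 11 len 3
[8, 9] sum 17 len 2
[9, 3] sum 12 len 2
[9, 3, 3] sum 15 len 3
[9, 3, 3, 2] sum 17 len 4
[3, 3, 2, 7] sum 15 len 4
Longest length seen: 4.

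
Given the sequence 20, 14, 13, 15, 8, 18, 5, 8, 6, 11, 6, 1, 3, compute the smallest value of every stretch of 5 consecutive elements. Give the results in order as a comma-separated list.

8, 8, 5, 5, 5, 5, 5, 1, 1

[20, 14, 13, 15, 8] → min 8
[14, 13, 15, 8, 18] → min 8
[13, 15, 8, 18, 5] → min 5
[15, 8, 18, 5, 8] → min 5
[8, 18, 5, 8, 6] → min 5
[18, 5, 8, 6, 11] → min 5
[5, 8, 6, 11, 6] → min 5
[8, 6, 11, 6, 1] → min 1
[6, 11, 6, 1, 3] → min 1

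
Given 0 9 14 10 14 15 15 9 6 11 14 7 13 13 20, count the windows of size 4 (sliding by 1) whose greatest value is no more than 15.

0 9 14 10 → max 14  ≤ 15 ✓
9 14 10 14 → max 14  ≤ 15 ✓
14 10 14 15 → max 15  ≤ 15 ✓
10 14 15 15 → max 15  ≤ 15 ✓
14 15 15 9 → max 15  ≤ 15 ✓
15 15 9 6 → max 15  ≤ 15 ✓
15 9 6 11 → max 15  ≤ 15 ✓
9 6 11 14 → max 14  ≤ 15 ✓
6 11 14 7 → max 14  ≤ 15 ✓
11 14 7 13 → max 14  ≤ 15 ✓
14 7 13 13 → max 14  ≤ 15 ✓
7 13 13 20 → max 20
11 windows satisfy the condition.

11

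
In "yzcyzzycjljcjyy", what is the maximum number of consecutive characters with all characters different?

[y] len 1
[y, z] len 2
[y, z, c] len 3
[z, c, y] len 3
[c, y, z] len 3
[z] len 1
[z, y] len 2
[z, y, c] len 3
[z, y, c, j] len 4
[z, y, c, j, l] len 5
[l, j] len 2
[l, j, c] len 3
[c, j] len 2
[c, j, y] len 3
[y] len 1
Longest all-distinct length: 5.

5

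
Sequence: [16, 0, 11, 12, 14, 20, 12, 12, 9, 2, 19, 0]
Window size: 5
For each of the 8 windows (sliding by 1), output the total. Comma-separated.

Sliding a size-5 window across the 12 values:
[16, 0, 11, 12, 14] → sum 53
[0, 11, 12, 14, 20] → sum 57
[11, 12, 14, 20, 12] → sum 69
[12, 14, 20, 12, 12] → sum 70
[14, 20, 12, 12, 9] → sum 67
[20, 12, 12, 9, 2] → sum 55
[12, 12, 9, 2, 19] → sum 54
[12, 9, 2, 19, 0] → sum 42

53, 57, 69, 70, 67, 55, 54, 42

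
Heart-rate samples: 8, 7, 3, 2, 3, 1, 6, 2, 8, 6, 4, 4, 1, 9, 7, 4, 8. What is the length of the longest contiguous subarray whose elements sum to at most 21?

6

→ 8: sum 8, len 1
→ 7: sum 15, len 2
→ 3: sum 18, len 3
→ 2: sum 20, len 4
→ 3 (dropped 8): sum 15, len 4
→ 1: sum 16, len 5
→ 6 (dropped 7): sum 15, len 5
→ 2: sum 17, len 6
→ 8 (dropped 3, 2): sum 20, len 5
→ 6 (dropped 3, 1, 6): sum 16, len 3
→ 4: sum 20, len 4
→ 4 (dropped 2, 8): sum 14, len 3
→ 1: sum 15, len 4
→ 9 (dropped 6): sum 18, len 4
→ 7 (dropped 4): sum 21, len 4
→ 4 (dropped 4): sum 21, len 4
→ 8 (dropped 1, 9): sum 19, len 3
Longest length seen: 6.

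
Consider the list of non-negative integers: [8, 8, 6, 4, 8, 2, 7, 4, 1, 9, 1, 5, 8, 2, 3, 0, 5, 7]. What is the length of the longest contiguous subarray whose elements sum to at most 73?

add 8: [8] sum 8, len 1
add 8: [8, 8] sum 16, len 2
add 6: [8, 8, 6] sum 22, len 3
add 4: [8, 8, 6, 4] sum 26, len 4
add 8: [8, 8, 6, 4, 8] sum 34, len 5
add 2: [8, 8, 6, 4, 8, 2] sum 36, len 6
add 7: [8, 8, 6, 4, 8, 2, 7] sum 43, len 7
add 4: [8, 8, 6, 4, 8, 2, 7, 4] sum 47, len 8
add 1: [8, 8, 6, 4, 8, 2, 7, 4, 1] sum 48, len 9
add 9: [8, 8, 6, 4, 8, 2, 7, 4, 1, 9] sum 57, len 10
add 1: [8, 8, 6, 4, 8, 2, 7, 4, 1, 9, 1] sum 58, len 11
add 5: [8, 8, 6, 4, 8, 2, 7, 4, 1, 9, 1, 5] sum 63, len 12
add 8: [8, 8, 6, 4, 8, 2, 7, 4, 1, 9, 1, 5, 8] sum 71, len 13
add 2: [8, 8, 6, 4, 8, 2, 7, 4, 1, 9, 1, 5, 8, 2] sum 73, len 14
add 3: [8, 6, 4, 8, 2, 7, 4, 1, 9, 1, 5, 8, 2, 3] sum 68, len 14
add 0: [8, 6, 4, 8, 2, 7, 4, 1, 9, 1, 5, 8, 2, 3, 0] sum 68, len 15
add 5: [8, 6, 4, 8, 2, 7, 4, 1, 9, 1, 5, 8, 2, 3, 0, 5] sum 73, len 16
add 7: [6, 4, 8, 2, 7, 4, 1, 9, 1, 5, 8, 2, 3, 0, 5, 7] sum 72, len 16
Longest length seen: 16.

16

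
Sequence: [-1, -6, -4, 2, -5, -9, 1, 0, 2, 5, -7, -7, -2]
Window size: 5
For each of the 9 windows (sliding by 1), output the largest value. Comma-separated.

2, 2, 2, 2, 2, 5, 5, 5, 5

Sliding a size-5 window across the 13 values:
(-1, -6, -4, 2, -5) → max 2
(-6, -4, 2, -5, -9) → max 2
(-4, 2, -5, -9, 1) → max 2
(2, -5, -9, 1, 0) → max 2
(-5, -9, 1, 0, 2) → max 2
(-9, 1, 0, 2, 5) → max 5
(1, 0, 2, 5, -7) → max 5
(0, 2, 5, -7, -7) → max 5
(2, 5, -7, -7, -2) → max 5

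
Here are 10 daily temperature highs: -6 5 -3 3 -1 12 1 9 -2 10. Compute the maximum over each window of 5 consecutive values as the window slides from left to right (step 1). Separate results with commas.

Sliding a size-5 window across the 10 values:
-6 5 -3 3 -1 → max 5
5 -3 3 -1 12 → max 12
-3 3 -1 12 1 → max 12
3 -1 12 1 9 → max 12
-1 12 1 9 -2 → max 12
12 1 9 -2 10 → max 12

5, 12, 12, 12, 12, 12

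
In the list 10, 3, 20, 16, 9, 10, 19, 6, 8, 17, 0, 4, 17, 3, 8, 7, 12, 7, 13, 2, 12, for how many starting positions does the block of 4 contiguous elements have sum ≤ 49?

15

10 3 20 16 → sum 49  ≤ 49 ✓
3 20 16 9 → sum 48  ≤ 49 ✓
20 16 9 10 → sum 55
16 9 10 19 → sum 54
9 10 19 6 → sum 44  ≤ 49 ✓
10 19 6 8 → sum 43  ≤ 49 ✓
19 6 8 17 → sum 50
6 8 17 0 → sum 31  ≤ 49 ✓
8 17 0 4 → sum 29  ≤ 49 ✓
17 0 4 17 → sum 38  ≤ 49 ✓
0 4 17 3 → sum 24  ≤ 49 ✓
4 17 3 8 → sum 32  ≤ 49 ✓
17 3 8 7 → sum 35  ≤ 49 ✓
3 8 7 12 → sum 30  ≤ 49 ✓
8 7 12 7 → sum 34  ≤ 49 ✓
7 12 7 13 → sum 39  ≤ 49 ✓
12 7 13 2 → sum 34  ≤ 49 ✓
7 13 2 12 → sum 34  ≤ 49 ✓
15 windows satisfy the condition.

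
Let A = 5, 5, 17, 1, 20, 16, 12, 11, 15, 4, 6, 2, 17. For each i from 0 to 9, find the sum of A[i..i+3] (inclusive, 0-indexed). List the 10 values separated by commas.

[5, 5, 17, 1] → sum 28
[5, 17, 1, 20] → sum 43
[17, 1, 20, 16] → sum 54
[1, 20, 16, 12] → sum 49
[20, 16, 12, 11] → sum 59
[16, 12, 11, 15] → sum 54
[12, 11, 15, 4] → sum 42
[11, 15, 4, 6] → sum 36
[15, 4, 6, 2] → sum 27
[4, 6, 2, 17] → sum 29

28, 43, 54, 49, 59, 54, 42, 36, 27, 29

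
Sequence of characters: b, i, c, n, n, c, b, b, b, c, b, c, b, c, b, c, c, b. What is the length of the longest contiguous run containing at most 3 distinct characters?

[b] 1 distinct, len 1
[b, i] 2 distinct, len 2
[b, i, c] 3 distinct, len 3
[i, c, n] 3 distinct, len 3
[i, c, n, n] 3 distinct, len 4
[i, c, n, n, c] 3 distinct, len 5
[c, n, n, c, b] 3 distinct, len 5
[c, n, n, c, b, b] 3 distinct, len 6
[c, n, n, c, b, b, b] 3 distinct, len 7
[c, n, n, c, b, b, b, c] 3 distinct, len 8
[c, n, n, c, b, b, b, c, b] 3 distinct, len 9
[c, n, n, c, b, b, b, c, b, c] 3 distinct, len 10
[c, n, n, c, b, b, b, c, b, c, b] 3 distinct, len 11
[c, n, n, c, b, b, b, c, b, c, b, c] 3 distinct, len 12
[c, n, n, c, b, b, b, c, b, c, b, c, b] 3 distinct, len 13
[c, n, n, c, b, b, b, c, b, c, b, c, b, c] 3 distinct, len 14
[c, n, n, c, b, b, b, c, b, c, b, c, b, c, c] 3 distinct, len 15
[c, n, n, c, b, b, b, c, b, c, b, c, b, c, c, b] 3 distinct, len 16
Longest length with ≤3 distinct: 16.

16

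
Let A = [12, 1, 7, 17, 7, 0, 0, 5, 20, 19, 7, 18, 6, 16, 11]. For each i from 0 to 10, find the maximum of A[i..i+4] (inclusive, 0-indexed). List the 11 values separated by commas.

[12, 1, 7, 17, 7] → max 17
[1, 7, 17, 7, 0] → max 17
[7, 17, 7, 0, 0] → max 17
[17, 7, 0, 0, 5] → max 17
[7, 0, 0, 5, 20] → max 20
[0, 0, 5, 20, 19] → max 20
[0, 5, 20, 19, 7] → max 20
[5, 20, 19, 7, 18] → max 20
[20, 19, 7, 18, 6] → max 20
[19, 7, 18, 6, 16] → max 19
[7, 18, 6, 16, 11] → max 18

17, 17, 17, 17, 20, 20, 20, 20, 20, 19, 18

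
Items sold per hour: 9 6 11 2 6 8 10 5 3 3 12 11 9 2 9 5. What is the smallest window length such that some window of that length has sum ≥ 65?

add 9: running sum 9 < 65
add 6: running sum 15 < 65
add 11: running sum 26 < 65
add 2: running sum 28 < 65
add 6: running sum 34 < 65
add 8: running sum 42 < 65
add 10: running sum 52 < 65
add 5: running sum 57 < 65
add 3: running sum 60 < 65
add 3: running sum 63 < 65
add 12: shortest ending here [6, 11, 2, 6, 8, 10, 5, 3, 3, 12] sum 66, len 10
add 11: shortest ending here [11, 2, 6, 8, 10, 5, 3, 3, 12, 11] sum 71, len 10
add 9: shortest ending here [6, 8, 10, 5, 3, 3, 12, 11, 9] sum 67, len 9
add 2: shortest ending here [6, 8, 10, 5, 3, 3, 12, 11, 9, 2] sum 69, len 10
add 9: shortest ending here [8, 10, 5, 3, 3, 12, 11, 9, 2, 9] sum 72, len 10
add 5: shortest ending here [10, 5, 3, 3, 12, 11, 9, 2, 9, 5] sum 69, len 10
Shortest qualifying length: 9.

9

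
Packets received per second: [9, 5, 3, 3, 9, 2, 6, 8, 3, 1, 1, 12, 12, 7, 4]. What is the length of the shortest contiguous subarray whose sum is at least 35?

add 9: running sum 9 < 35
add 5: running sum 14 < 35
add 3: running sum 17 < 35
add 3: running sum 20 < 35
add 9: running sum 29 < 35
add 2: running sum 31 < 35
end 6: [9, 5, 3, 3, 9, 2, 6] sum 37, len 7
end 7: [5, 3, 3, 9, 2, 6, 8] sum 36, len 7
end 8: [5, 3, 3, 9, 2, 6, 8, 3] sum 39, len 8
end 9: [3, 3, 9, 2, 6, 8, 3, 1] sum 35, len 8
end 10: [3, 3, 9, 2, 6, 8, 3, 1, 1] sum 36, len 9
end 11: [9, 2, 6, 8, 3, 1, 1, 12] sum 42, len 8
end 12: [8, 3, 1, 1, 12, 12] sum 37, len 6
end 13: [3, 1, 1, 12, 12, 7] sum 36, len 6
end 14: [12, 12, 7, 4] sum 35, len 4
Shortest qualifying length: 4.

4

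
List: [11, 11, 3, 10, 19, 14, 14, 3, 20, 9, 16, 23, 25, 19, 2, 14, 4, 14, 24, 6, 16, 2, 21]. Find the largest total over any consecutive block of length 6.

(11, 11, 3, 10, 19, 14) → sum 68
(11, 3, 10, 19, 14, 14) → sum 71
(3, 10, 19, 14, 14, 3) → sum 63
(10, 19, 14, 14, 3, 20) → sum 80
(19, 14, 14, 3, 20, 9) → sum 79
(14, 14, 3, 20, 9, 16) → sum 76
(14, 3, 20, 9, 16, 23) → sum 85
(3, 20, 9, 16, 23, 25) → sum 96
(20, 9, 16, 23, 25, 19) → sum 112
(9, 16, 23, 25, 19, 2) → sum 94
(16, 23, 25, 19, 2, 14) → sum 99
(23, 25, 19, 2, 14, 4) → sum 87
(25, 19, 2, 14, 4, 14) → sum 78
(19, 2, 14, 4, 14, 24) → sum 77
(2, 14, 4, 14, 24, 6) → sum 64
(14, 4, 14, 24, 6, 16) → sum 78
(4, 14, 24, 6, 16, 2) → sum 66
(14, 24, 6, 16, 2, 21) → sum 83
Largest of these is 112.

112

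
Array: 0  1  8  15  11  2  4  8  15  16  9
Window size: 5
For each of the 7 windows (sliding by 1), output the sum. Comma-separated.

35, 37, 40, 40, 40, 45, 52

0 1 8 15 11 → sum 35
1 8 15 11 2 → sum 37
8 15 11 2 4 → sum 40
15 11 2 4 8 → sum 40
11 2 4 8 15 → sum 40
2 4 8 15 16 → sum 45
4 8 15 16 9 → sum 52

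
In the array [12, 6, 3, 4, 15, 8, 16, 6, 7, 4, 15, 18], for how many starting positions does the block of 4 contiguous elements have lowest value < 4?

12 6 3 4 → min 3  < 4 ✓
6 3 4 15 → min 3  < 4 ✓
3 4 15 8 → min 3  < 4 ✓
4 15 8 16 → min 4
15 8 16 6 → min 6
8 16 6 7 → min 6
16 6 7 4 → min 4
6 7 4 15 → min 4
7 4 15 18 → min 4
3 windows satisfy the condition.

3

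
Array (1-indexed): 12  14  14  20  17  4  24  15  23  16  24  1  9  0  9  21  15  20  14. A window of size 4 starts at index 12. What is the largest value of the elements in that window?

Elements at indices 12..15: 1, 9, 0, 9
max(1, 9, 0, 9) = 9

9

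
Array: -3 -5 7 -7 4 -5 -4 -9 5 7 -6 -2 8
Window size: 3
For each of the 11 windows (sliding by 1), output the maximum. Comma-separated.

Sliding a size-3 window across the 13 values:
-3 -5 7 → max 7
-5 7 -7 → max 7
7 -7 4 → max 7
-7 4 -5 → max 4
4 -5 -4 → max 4
-5 -4 -9 → max -4
-4 -9 5 → max 5
-9 5 7 → max 7
5 7 -6 → max 7
7 -6 -2 → max 7
-6 -2 8 → max 8

7, 7, 7, 4, 4, -4, 5, 7, 7, 7, 8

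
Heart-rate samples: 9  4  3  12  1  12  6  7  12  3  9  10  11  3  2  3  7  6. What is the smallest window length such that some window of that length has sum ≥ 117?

add 9: running sum 9 < 117
add 4: running sum 13 < 117
add 3: running sum 16 < 117
add 12: running sum 28 < 117
add 1: running sum 29 < 117
add 12: running sum 41 < 117
add 6: running sum 47 < 117
add 7: running sum 54 < 117
add 12: running sum 66 < 117
add 3: running sum 69 < 117
add 9: running sum 78 < 117
add 10: running sum 88 < 117
add 11: running sum 99 < 117
add 3: running sum 102 < 117
add 2: running sum 104 < 117
add 3: running sum 107 < 117
add 7: running sum 114 < 117
add 6: shortest ending here [9, 4, 3, 12, 1, 12, 6, 7, 12, 3, 9, 10, 11, 3, 2, 3, 7, 6] sum 120, len 18
Shortest qualifying length: 18.

18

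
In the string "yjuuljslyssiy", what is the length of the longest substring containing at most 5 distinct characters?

11

[y] 1 distinct, len 1
[y, j] 2 distinct, len 2
[y, j, u] 3 distinct, len 3
[y, j, u, u] 3 distinct, len 4
[y, j, u, u, l] 4 distinct, len 5
[y, j, u, u, l, j] 4 distinct, len 6
[y, j, u, u, l, j, s] 5 distinct, len 7
[y, j, u, u, l, j, s, l] 5 distinct, len 8
[y, j, u, u, l, j, s, l, y] 5 distinct, len 9
[y, j, u, u, l, j, s, l, y, s] 5 distinct, len 10
[y, j, u, u, l, j, s, l, y, s, s] 5 distinct, len 11
[l, j, s, l, y, s, s, i] 5 distinct, len 8
[l, j, s, l, y, s, s, i, y] 5 distinct, len 9
Longest length with ≤5 distinct: 11.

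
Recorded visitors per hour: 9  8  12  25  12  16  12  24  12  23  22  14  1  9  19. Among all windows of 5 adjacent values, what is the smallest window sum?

65

9 8 12 25 12 → sum 66
8 12 25 12 16 → sum 73
12 25 12 16 12 → sum 77
25 12 16 12 24 → sum 89
12 16 12 24 12 → sum 76
16 12 24 12 23 → sum 87
12 24 12 23 22 → sum 93
24 12 23 22 14 → sum 95
12 23 22 14 1 → sum 72
23 22 14 1 9 → sum 69
22 14 1 9 19 → sum 65
Smallest of these is 65.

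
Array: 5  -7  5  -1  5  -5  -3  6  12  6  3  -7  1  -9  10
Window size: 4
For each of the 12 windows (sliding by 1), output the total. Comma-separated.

Sliding a size-4 window across the 15 values:
5 -7 5 -1 → sum 2
-7 5 -1 5 → sum 2
5 -1 5 -5 → sum 4
-1 5 -5 -3 → sum -4
5 -5 -3 6 → sum 3
-5 -3 6 12 → sum 10
-3 6 12 6 → sum 21
6 12 6 3 → sum 27
12 6 3 -7 → sum 14
6 3 -7 1 → sum 3
3 -7 1 -9 → sum -12
-7 1 -9 10 → sum -5

2, 2, 4, -4, 3, 10, 21, 27, 14, 3, -12, -5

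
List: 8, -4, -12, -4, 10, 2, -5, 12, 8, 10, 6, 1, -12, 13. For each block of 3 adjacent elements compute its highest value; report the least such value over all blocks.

(8, -4, -12) → max 8
(-4, -12, -4) → max -4
(-12, -4, 10) → max 10
(-4, 10, 2) → max 10
(10, 2, -5) → max 10
(2, -5, 12) → max 12
(-5, 12, 8) → max 12
(12, 8, 10) → max 12
(8, 10, 6) → max 10
(10, 6, 1) → max 10
(6, 1, -12) → max 6
(1, -12, 13) → max 13
Least of these is -4.

-4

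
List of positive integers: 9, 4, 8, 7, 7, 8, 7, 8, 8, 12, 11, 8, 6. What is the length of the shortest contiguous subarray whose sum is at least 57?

7

add 9: running sum 9 < 57
add 4: running sum 13 < 57
add 8: running sum 21 < 57
add 7: running sum 28 < 57
add 7: running sum 35 < 57
add 8: running sum 43 < 57
add 7: running sum 50 < 57
add 8: shortest ending here [9, 4, 8, 7, 7, 8, 7, 8] sum 58, len 8
add 8: shortest ending here [4, 8, 7, 7, 8, 7, 8, 8] sum 57, len 8
add 12: shortest ending here [7, 7, 8, 7, 8, 8, 12] sum 57, len 7
add 11: shortest ending here [7, 8, 7, 8, 8, 12, 11] sum 61, len 7
add 8: shortest ending here [8, 7, 8, 8, 12, 11, 8] sum 62, len 7
add 6: shortest ending here [7, 8, 8, 12, 11, 8, 6] sum 60, len 7
Shortest qualifying length: 7.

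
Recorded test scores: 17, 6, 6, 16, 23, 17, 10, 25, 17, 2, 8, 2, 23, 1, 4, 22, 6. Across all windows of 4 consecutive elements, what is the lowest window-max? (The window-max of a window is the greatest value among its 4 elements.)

17

Window maxs for each of the 14 positions:
(17, 6, 6, 16) → max 17
(6, 6, 16, 23) → max 23
(6, 16, 23, 17) → max 23
(16, 23, 17, 10) → max 23
(23, 17, 10, 25) → max 25
(17, 10, 25, 17) → max 25
(10, 25, 17, 2) → max 25
(25, 17, 2, 8) → max 25
(17, 2, 8, 2) → max 17
(2, 8, 2, 23) → max 23
(8, 2, 23, 1) → max 23
(2, 23, 1, 4) → max 23
(23, 1, 4, 22) → max 23
(1, 4, 22, 6) → max 22
Lowest of these is 17.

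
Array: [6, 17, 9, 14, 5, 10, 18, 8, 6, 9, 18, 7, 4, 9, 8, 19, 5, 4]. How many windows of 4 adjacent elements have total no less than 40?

6 17 9 14 → sum 46  ≥ 40 ✓
17 9 14 5 → sum 45  ≥ 40 ✓
9 14 5 10 → sum 38
14 5 10 18 → sum 47  ≥ 40 ✓
5 10 18 8 → sum 41  ≥ 40 ✓
10 18 8 6 → sum 42  ≥ 40 ✓
18 8 6 9 → sum 41  ≥ 40 ✓
8 6 9 18 → sum 41  ≥ 40 ✓
6 9 18 7 → sum 40  ≥ 40 ✓
9 18 7 4 → sum 38
18 7 4 9 → sum 38
7 4 9 8 → sum 28
4 9 8 19 → sum 40  ≥ 40 ✓
9 8 19 5 → sum 41  ≥ 40 ✓
8 19 5 4 → sum 36
10 windows satisfy the condition.

10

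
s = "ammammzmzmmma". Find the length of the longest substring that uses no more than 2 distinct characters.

8

add a: window [a] (1 distinct), len 1
add m: window [a, m] (2 distinct), len 2
add m: window [a, m, m] (2 distinct), len 3
add a: window [a, m, m, a] (2 distinct), len 4
add m: window [a, m, m, a, m] (2 distinct), len 5
add m: window [a, m, m, a, m, m] (2 distinct), len 6
add z: window [m, m, z] (2 distinct), len 3
add m: window [m, m, z, m] (2 distinct), len 4
add z: window [m, m, z, m, z] (2 distinct), len 5
add m: window [m, m, z, m, z, m] (2 distinct), len 6
add m: window [m, m, z, m, z, m, m] (2 distinct), len 7
add m: window [m, m, z, m, z, m, m, m] (2 distinct), len 8
add a: window [m, m, m, a] (2 distinct), len 4
Longest length with ≤2 distinct: 8.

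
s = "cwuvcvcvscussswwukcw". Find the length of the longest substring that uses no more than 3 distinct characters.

7

[c] 1 distinct, len 1
[c, w] 2 distinct, len 2
[c, w, u] 3 distinct, len 3
[w, u, v] 3 distinct, len 3
[u, v, c] 3 distinct, len 3
[u, v, c, v] 3 distinct, len 4
[u, v, c, v, c] 3 distinct, len 5
[u, v, c, v, c, v] 3 distinct, len 6
[v, c, v, c, v, s] 3 distinct, len 6
[v, c, v, c, v, s, c] 3 distinct, len 7
[s, c, u] 3 distinct, len 3
[s, c, u, s] 3 distinct, len 4
[s, c, u, s, s] 3 distinct, len 5
[s, c, u, s, s, s] 3 distinct, len 6
[u, s, s, s, w] 3 distinct, len 5
[u, s, s, s, w, w] 3 distinct, len 6
[u, s, s, s, w, w, u] 3 distinct, len 7
[w, w, u, k] 3 distinct, len 4
[u, k, c] 3 distinct, len 3
[k, c, w] 3 distinct, len 3
Longest length with ≤3 distinct: 7.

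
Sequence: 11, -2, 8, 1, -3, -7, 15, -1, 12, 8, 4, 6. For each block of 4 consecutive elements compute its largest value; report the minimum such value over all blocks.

8

(11, -2, 8, 1) → max 11
(-2, 8, 1, -3) → max 8
(8, 1, -3, -7) → max 8
(1, -3, -7, 15) → max 15
(-3, -7, 15, -1) → max 15
(-7, 15, -1, 12) → max 15
(15, -1, 12, 8) → max 15
(-1, 12, 8, 4) → max 12
(12, 8, 4, 6) → max 12
Minimum of these is 8.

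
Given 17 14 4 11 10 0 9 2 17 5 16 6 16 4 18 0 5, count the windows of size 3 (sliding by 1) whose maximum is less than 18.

(17, 14, 4) → max 17  < 18 ✓
(14, 4, 11) → max 14  < 18 ✓
(4, 11, 10) → max 11  < 18 ✓
(11, 10, 0) → max 11  < 18 ✓
(10, 0, 9) → max 10  < 18 ✓
(0, 9, 2) → max 9  < 18 ✓
(9, 2, 17) → max 17  < 18 ✓
(2, 17, 5) → max 17  < 18 ✓
(17, 5, 16) → max 17  < 18 ✓
(5, 16, 6) → max 16  < 18 ✓
(16, 6, 16) → max 16  < 18 ✓
(6, 16, 4) → max 16  < 18 ✓
(16, 4, 18) → max 18
(4, 18, 0) → max 18
(18, 0, 5) → max 18
12 windows satisfy the condition.

12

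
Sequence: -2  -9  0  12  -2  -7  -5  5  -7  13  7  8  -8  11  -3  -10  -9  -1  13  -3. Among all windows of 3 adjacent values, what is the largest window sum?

[-2, -9, 0] → sum -11
[-9, 0, 12] → sum 3
[0, 12, -2] → sum 10
[12, -2, -7] → sum 3
[-2, -7, -5] → sum -14
[-7, -5, 5] → sum -7
[-5, 5, -7] → sum -7
[5, -7, 13] → sum 11
[-7, 13, 7] → sum 13
[13, 7, 8] → sum 28
[7, 8, -8] → sum 7
[8, -8, 11] → sum 11
[-8, 11, -3] → sum 0
[11, -3, -10] → sum -2
[-3, -10, -9] → sum -22
[-10, -9, -1] → sum -20
[-9, -1, 13] → sum 3
[-1, 13, -3] → sum 9
Largest of these is 28.

28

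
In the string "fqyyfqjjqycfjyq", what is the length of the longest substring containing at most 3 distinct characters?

[f] 1 distinct, len 1
[f, q] 2 distinct, len 2
[f, q, y] 3 distinct, len 3
[f, q, y, y] 3 distinct, len 4
[f, q, y, y, f] 3 distinct, len 5
[f, q, y, y, f, q] 3 distinct, len 6
[f, q, j] 3 distinct, len 3
[f, q, j, j] 3 distinct, len 4
[f, q, j, j, q] 3 distinct, len 5
[q, j, j, q, y] 3 distinct, len 5
[q, y, c] 3 distinct, len 3
[y, c, f] 3 distinct, len 3
[c, f, j] 3 distinct, len 3
[f, j, y] 3 distinct, len 3
[j, y, q] 3 distinct, len 3
Longest length with ≤3 distinct: 6.

6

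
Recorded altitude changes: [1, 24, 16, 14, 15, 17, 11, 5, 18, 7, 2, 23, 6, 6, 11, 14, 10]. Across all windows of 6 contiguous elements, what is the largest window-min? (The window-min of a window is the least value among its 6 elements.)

1 24 16 14 15 17 → min 1
24 16 14 15 17 11 → min 11
16 14 15 17 11 5 → min 5
14 15 17 11 5 18 → min 5
15 17 11 5 18 7 → min 5
17 11 5 18 7 2 → min 2
11 5 18 7 2 23 → min 2
5 18 7 2 23 6 → min 2
18 7 2 23 6 6 → min 2
7 2 23 6 6 11 → min 2
2 23 6 6 11 14 → min 2
23 6 6 11 14 10 → min 6
Largest of these is 11.

11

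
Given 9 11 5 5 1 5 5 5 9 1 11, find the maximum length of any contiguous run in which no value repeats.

4

[9] len 1
[9, 11] len 2
[9, 11, 5] len 3
[5] len 1
[5, 1] len 2
[1, 5] len 2
[5] len 1
[5] len 1
[5, 9] len 2
[5, 9, 1] len 3
[5, 9, 1, 11] len 4
Longest all-distinct length: 4.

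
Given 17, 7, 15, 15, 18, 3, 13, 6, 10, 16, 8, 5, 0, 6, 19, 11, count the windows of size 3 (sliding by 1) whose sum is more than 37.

[17, 7, 15] → sum 39  > 37 ✓
[7, 15, 15] → sum 37
[15, 15, 18] → sum 48  > 37 ✓
[15, 18, 3] → sum 36
[18, 3, 13] → sum 34
[3, 13, 6] → sum 22
[13, 6, 10] → sum 29
[6, 10, 16] → sum 32
[10, 16, 8] → sum 34
[16, 8, 5] → sum 29
[8, 5, 0] → sum 13
[5, 0, 6] → sum 11
[0, 6, 19] → sum 25
[6, 19, 11] → sum 36
2 windows satisfy the condition.

2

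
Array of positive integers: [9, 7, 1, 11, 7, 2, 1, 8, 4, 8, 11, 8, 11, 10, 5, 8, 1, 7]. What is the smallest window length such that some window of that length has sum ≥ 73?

9

Extend right; whenever the sum reaches 73, record the length and shrink from the left:
add 9: running sum 9 < 73
add 7: running sum 16 < 73
add 1: running sum 17 < 73
add 11: running sum 28 < 73
add 7: running sum 35 < 73
add 2: running sum 37 < 73
add 1: running sum 38 < 73
add 8: running sum 46 < 73
add 4: running sum 50 < 73
add 8: running sum 58 < 73
add 11: running sum 69 < 73
add 8: shortest ending here [9, 7, 1, 11, 7, 2, 1, 8, 4, 8, 11, 8] sum 77, len 12
add 11: shortest ending here [7, 1, 11, 7, 2, 1, 8, 4, 8, 11, 8, 11] sum 79, len 12
add 10: shortest ending here [11, 7, 2, 1, 8, 4, 8, 11, 8, 11, 10] sum 81, len 11
add 5: shortest ending here [7, 2, 1, 8, 4, 8, 11, 8, 11, 10, 5] sum 75, len 11
add 8: shortest ending here [8, 4, 8, 11, 8, 11, 10, 5, 8] sum 73, len 9
add 1: shortest ending here [8, 4, 8, 11, 8, 11, 10, 5, 8, 1] sum 74, len 10
add 7: shortest ending here [4, 8, 11, 8, 11, 10, 5, 8, 1, 7] sum 73, len 10
Shortest qualifying length: 9.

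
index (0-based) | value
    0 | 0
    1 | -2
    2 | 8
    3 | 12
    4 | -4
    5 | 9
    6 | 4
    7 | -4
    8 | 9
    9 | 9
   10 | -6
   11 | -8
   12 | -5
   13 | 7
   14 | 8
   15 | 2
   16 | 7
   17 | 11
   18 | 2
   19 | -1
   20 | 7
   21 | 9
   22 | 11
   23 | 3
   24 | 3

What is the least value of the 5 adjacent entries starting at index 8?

Elements at indices 8..12: 9, 9, -6, -8, -5
min(9, 9, -6, -8, -5) = -8

-8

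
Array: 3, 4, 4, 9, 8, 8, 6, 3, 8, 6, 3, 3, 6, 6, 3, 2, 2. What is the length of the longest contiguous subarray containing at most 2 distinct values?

6

[3] 1 distinct, len 1
[3, 4] 2 distinct, len 2
[3, 4, 4] 2 distinct, len 3
[4, 4, 9] 2 distinct, len 3
[9, 8] 2 distinct, len 2
[9, 8, 8] 2 distinct, len 3
[8, 8, 6] 2 distinct, len 3
[6, 3] 2 distinct, len 2
[3, 8] 2 distinct, len 2
[8, 6] 2 distinct, len 2
[6, 3] 2 distinct, len 2
[6, 3, 3] 2 distinct, len 3
[6, 3, 3, 6] 2 distinct, len 4
[6, 3, 3, 6, 6] 2 distinct, len 5
[6, 3, 3, 6, 6, 3] 2 distinct, len 6
[3, 2] 2 distinct, len 2
[3, 2, 2] 2 distinct, len 3
Longest length with ≤2 distinct: 6.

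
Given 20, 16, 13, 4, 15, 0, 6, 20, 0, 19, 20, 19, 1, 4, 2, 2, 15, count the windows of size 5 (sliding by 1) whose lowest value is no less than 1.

20 16 13 4 15 → min 4  ≥ 1 ✓
16 13 4 15 0 → min 0
13 4 15 0 6 → min 0
4 15 0 6 20 → min 0
15 0 6 20 0 → min 0
0 6 20 0 19 → min 0
6 20 0 19 20 → min 0
20 0 19 20 19 → min 0
0 19 20 19 1 → min 0
19 20 19 1 4 → min 1  ≥ 1 ✓
20 19 1 4 2 → min 1  ≥ 1 ✓
19 1 4 2 2 → min 1  ≥ 1 ✓
1 4 2 2 15 → min 1  ≥ 1 ✓
5 windows satisfy the condition.

5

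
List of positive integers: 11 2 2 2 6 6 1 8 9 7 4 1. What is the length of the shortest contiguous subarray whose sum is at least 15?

2

Extend right; whenever the sum reaches 15, record the length and shrink from the left:
add 11: running sum 11 < 15
add 2: running sum 13 < 15
end 2: [11, 2, 2] sum 15, len 3
end 3: [11, 2, 2, 2] sum 17, len 4
end 4: [11, 2, 2, 2, 6] sum 23, len 5
end 5: [2, 2, 6, 6] sum 16, len 4
end 6: [2, 6, 6, 1] sum 15, len 4
end 7: [6, 1, 8] sum 15, len 3
end 8: [8, 9] sum 17, len 2
end 9: [9, 7] sum 16, len 2
end 10: [9, 7, 4] sum 20, len 3
end 11: [9, 7, 4, 1] sum 21, len 4
Shortest qualifying length: 2.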